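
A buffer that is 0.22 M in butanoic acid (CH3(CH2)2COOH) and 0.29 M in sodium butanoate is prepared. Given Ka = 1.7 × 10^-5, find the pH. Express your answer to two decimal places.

pH = 4.89

pKa = −log(1.7 × 10^-5) = 4.770
pH = pKa + log([A⁻]/[HA]) = 4.770 + log(0.29/0.22)
pH = 4.770 + (+0.120) = 4.89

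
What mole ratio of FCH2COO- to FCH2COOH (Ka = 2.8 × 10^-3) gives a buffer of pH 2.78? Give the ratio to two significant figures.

pKa = -log(2.8 × 10^-3) = 2.553
pH = pKa + log(r) ⇒ log(r) = 2.78 − 2.553 = +0.227
r = [FCH2COO-]/[FCH2COOH] = 10^(+0.227) = 1.69

ratio = 1.7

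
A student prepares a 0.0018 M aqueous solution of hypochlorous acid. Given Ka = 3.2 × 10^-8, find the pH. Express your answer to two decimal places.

pH = 5.12

HOCl ⇌ OCl- + H+
Ka = x²/(0.0018 − x) = 3.2 × 10^-8
Assume x ≪ 0.0018: x ≈ √(3.2 × 10^-8 × 0.0018) = 7.59 × 10^-6 M
Check: 0.42% ionized — well under 5%, approximation valid.
pH = −log(7.59 × 10^-6) = 5.12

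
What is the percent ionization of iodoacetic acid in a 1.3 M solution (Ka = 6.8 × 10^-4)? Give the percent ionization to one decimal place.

ICH2COOH ⇌ ICH2COO- + H+; let x = [H+] at equilibrium.
x ≈ √(Ka·C₀) = √(6.8 × 10^-4 × 1.3) = 2.97 × 10^-2 M
Fraction ionized = 2.97 × 10^-2 / 1.3 = 0.0228 → 2.3%

2.3%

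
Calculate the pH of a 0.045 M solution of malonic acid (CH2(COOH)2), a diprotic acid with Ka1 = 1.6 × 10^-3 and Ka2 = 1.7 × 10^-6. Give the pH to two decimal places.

Since Ka1 ≫ Ka2, the first ionization dominates [H+].
Ka1 = x²/(0.045 − x) = 1.6 × 10^-3
Solving the quadratic: x = (−Ka1 + √(Ka1² + 4·Ka1·C₀))/2 = 7.72 × 10^-3 M
pH = −log(7.72 × 10^-3) = 2.11

pH = 2.11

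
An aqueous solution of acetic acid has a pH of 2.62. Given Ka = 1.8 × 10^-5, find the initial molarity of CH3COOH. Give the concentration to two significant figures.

[H+] = 10^(-2.62) = 2.40 × 10^-3 M = x
Ka = x²/(C₀ − x) ⇒ C₀ = x + x²/Ka
C₀ = 2.40 × 10^-3 + (2.40 × 10^-3)²/(1.8 × 10^-5) = 3.22 × 10^-1 M

C₀ = 3.2 × 10^-1 M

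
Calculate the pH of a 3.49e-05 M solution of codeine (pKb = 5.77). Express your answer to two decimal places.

C18H21NO3 + H2O ⇌ C18H22NO3+ + OH-
Kb = 10^(−5.77) = 1.70 × 10^-6
Kb = [OH-]²/(3.49e-05 − [OH-]) = 1.70 × 10^-6
The 5% rule fails; solving [OH-]² + Kb·[OH-] − Kb·C₀ = 0 exactly:
[OH-] = (−Kb + √(Kb² + 4·Kb·C₀))/2 = 6.90 × 10^-6 M
pOH = −log(6.90 × 10^-6) = 5.16; pH = 14.00 − 5.16 = 8.84

pH = 8.84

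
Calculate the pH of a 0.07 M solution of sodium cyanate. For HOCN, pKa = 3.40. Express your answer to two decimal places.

pH = 8.12

OCN- is the conjugate base of the weak acid HOCN.
Ka = 10^(−3.40) = 3.98 × 10^-4
Kb = Kw/Ka = 1.0×10^-14 / 3.98 × 10^-4 = 2.51 × 10^-11
Kb = [OH-]²/(0.07 − [OH-]) = 2.51 × 10^-11
Neglecting [OH-] in the denominator: [OH-] = √(2.51 × 10^-11 × 0.07) = 1.33 × 10^-6 M
Check: 0.0019% ionized — well under 5%, approximation valid.
pOH = −log(1.33 × 10^-6) = 5.88; pH = 14.00 − 5.88 = 8.12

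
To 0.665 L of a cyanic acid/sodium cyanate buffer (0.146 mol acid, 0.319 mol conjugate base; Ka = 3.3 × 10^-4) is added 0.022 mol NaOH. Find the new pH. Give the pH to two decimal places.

OH- converts HOCN to OCN-: HOCN → 0.124 mol, OCN- → 0.341 mol.
pKa = −log(3.3 × 10^-4) = 3.481
Henderson–Hasselbalch with mole ratio 0.341/0.124: pH = 3.481 + (+0.439)

pH = 3.92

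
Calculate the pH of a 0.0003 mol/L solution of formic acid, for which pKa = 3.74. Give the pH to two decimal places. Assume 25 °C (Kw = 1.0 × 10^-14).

HCOOH ⇌ HCOO- + H+
Ka = 10^(−3.74) = 1.82 × 10^-4
From the ICE table, Ka = [H+]²/(0.0003 − [H+]) = 1.82 × 10^-4.
The 5% rule fails; solving [H+]² + Ka·[H+] − Ka·C₀ = 0 exactly:
[H+] = [−0.000182 + √(0.000182² + 2.18e-07)]/2 = 1.60 × 10^-4 M
pH = −log(1.60 × 10^-4) = 3.80

pH = 3.80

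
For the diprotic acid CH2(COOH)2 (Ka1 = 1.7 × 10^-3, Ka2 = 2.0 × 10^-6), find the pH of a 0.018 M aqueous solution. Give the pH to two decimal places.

Since Ka1 ≫ Ka2, the first ionization dominates [H+].
Ka1 = x²/(0.018 − x) = 1.7 × 10^-3
Solving the quadratic: x = (−Ka1 + √(Ka1² + 4·Ka1·C₀))/2 = 4.75 × 10^-3 M
pH = −log(4.75 × 10^-3) = 2.32

pH = 2.32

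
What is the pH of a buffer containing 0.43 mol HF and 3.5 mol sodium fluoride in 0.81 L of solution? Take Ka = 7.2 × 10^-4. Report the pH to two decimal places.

pH = 4.05

pKa = −log(7.2 × 10^-4) = 3.143
pH = pKa + log([A⁻]/[HA]) = 3.143 + log(3.5/0.43)
pH = 3.143 + (+0.911) = 4.05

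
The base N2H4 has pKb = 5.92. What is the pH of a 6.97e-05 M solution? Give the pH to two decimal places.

pH = 8.93

N2H4 + H2O ⇌ N2H5+ + OH-
Kb = 10^(−5.92) = 1.20 × 10^-6
From the ICE table, Kb = x²/(6.97e-05 − x) = 1.20 × 10^-6.
Here C₀/Kb ≈ 58.1, so the small-x approximation fails. Use the quadratic:
x = (−Kb + √(Kb² + 4·Kb·C₀))/2 = 8.57 × 10^-6 M
pOH = 5.07, so pH = 14.00 − pOH = 8.93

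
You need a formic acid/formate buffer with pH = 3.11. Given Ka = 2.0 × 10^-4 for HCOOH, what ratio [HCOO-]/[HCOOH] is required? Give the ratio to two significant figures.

pKa = -log(2.0 × 10^-4) = 3.699
pH = pKa + log(r) ⇒ log(r) = 3.11 − 3.699 = -0.589
r = [HCOO-]/[HCOOH] = 10^(-0.589) = 0.258

ratio = 0.26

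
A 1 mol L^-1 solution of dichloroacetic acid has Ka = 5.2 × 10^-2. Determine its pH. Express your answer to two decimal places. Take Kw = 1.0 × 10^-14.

Cl2CHCOOH ⇌ Cl2CHCOO- + H+
Let x = [H+] at equilibrium. Ka = x²/(1 − x).
x is not negligible relative to C₀; solve x² + 0.052·x − 0.052 = 0.
x = [−0.052 + √(0.052² + 0.208)]/2 = 2.04 × 10^-1 M
pH = −log(2.04 × 10^-1) = 0.69

pH = 0.69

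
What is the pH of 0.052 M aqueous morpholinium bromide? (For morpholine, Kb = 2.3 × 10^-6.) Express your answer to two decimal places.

pH = 4.82

C4H8ONH2+ is the conjugate acid of the weak base C4H8ONH.
Ka = Kw/Kb = 1.0×10^-14 / 2.3 × 10^-6 = 4.35 × 10^-9
From the ICE table, Ka = [H+]²/(0.052 − [H+]) = 4.35 × 10^-9.
Neglecting [H+] in the denominator: [H+] = √(4.35 × 10^-9 × 0.052) = 1.50 × 10^-5 M
Check: 0.029% ionized — well under 5%, approximation valid.
pH = −log[H+] = −log(1.50 × 10^-5) = 4.82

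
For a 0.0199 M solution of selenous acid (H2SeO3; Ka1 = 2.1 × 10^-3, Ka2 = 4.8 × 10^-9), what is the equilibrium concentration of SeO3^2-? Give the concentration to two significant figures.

4.8 × 10^-9 M

First ionization gives [H+] ≈ [HSeO3-] = 5.50 × 10^-3 M.
Second step: Ka2 = [H+][SeO3^2-]/[HSeO3-] ≈ [SeO3^2-] (since [H+] ≈ [HSeO3-]).
So [SeO3^2-] ≈ Ka2.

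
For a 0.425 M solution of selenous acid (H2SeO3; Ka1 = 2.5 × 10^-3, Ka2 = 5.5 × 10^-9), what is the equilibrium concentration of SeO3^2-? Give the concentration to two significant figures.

5.5 × 10^-9 M

First ionization gives [H+] ≈ [HSeO3-] = 3.14 × 10^-2 M.
Second step: Ka2 = [H+][SeO3^2-]/[HSeO3-] ≈ [SeO3^2-] (since [H+] ≈ [HSeO3-]).
So [SeO3^2-] ≈ Ka2.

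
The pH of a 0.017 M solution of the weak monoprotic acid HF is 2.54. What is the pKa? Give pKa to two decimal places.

pKa = 3.23

[H+] = 10^(-2.54) = 2.88 × 10^-3 M
At equilibrium [HA] = 0.017 − 2.88 × 10^-3 = 1.41 × 10^-2 M
Ka = [H+][A-]/[HA] = (2.88 × 10^-3)² / 1.41 × 10^-2 = 5.88 × 10^-4
pKa = -log(5.88 × 10^-4) = 3.23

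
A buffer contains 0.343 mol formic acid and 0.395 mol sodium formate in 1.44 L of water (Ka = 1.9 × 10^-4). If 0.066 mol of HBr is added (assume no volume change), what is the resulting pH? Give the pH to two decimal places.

pH = 3.63

Added H+ converts HCOO- to HCOOH: HCOOH → 0.409 mol, HCOO- → 0.329 mol.
pKa = −log(1.9 × 10^-4) = 3.721
pH = pKa + log(n_HCOO-/n_HCOOH) = 3.721 + log(0.329/0.409) = 3.721 + (-0.095)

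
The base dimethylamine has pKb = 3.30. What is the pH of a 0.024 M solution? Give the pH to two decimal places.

(CH3)2NH + H2O ⇌ (CH3)2NH2+ + OH-
Kb = 10^(−3.30) = 5.01 × 10^-4
From the ICE table, Kb = [OH-]²/(0.024 − [OH-]) = 5.01 × 10^-4.
Here C₀/Kb ≈ 47.9, so the small-[OH-] approximation fails. Use the quadratic:
[OH-] = (−Kb + √(Kb² + 4·Kb·C₀))/2 = 3.23 × 10^-3 M
pOH = 2.49, so pH = 14.00 − pOH = 11.51

pH = 11.51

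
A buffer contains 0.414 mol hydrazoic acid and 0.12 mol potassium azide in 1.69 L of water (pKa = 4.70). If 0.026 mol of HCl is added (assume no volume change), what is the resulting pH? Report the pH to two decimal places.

After neutralization: n(HN3) = 0.44 mol, n(N3-) = 0.094 mol.
pH = pKa + log(n_N3-/n_HN3) = 4.70 + log(0.094/0.44) = 4.70 + (-0.670)

pH = 4.03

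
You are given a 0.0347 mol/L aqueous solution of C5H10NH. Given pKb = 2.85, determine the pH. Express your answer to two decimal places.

pH = 11.80

C5H10NH + H2O ⇌ C5H10NH2+ + OH-
Kb = 10^(−2.85) = 1.41 × 10^-3
Let x = [OH-] at equilibrium. Kb = x²/(0.0347 − x).
x is not negligible relative to C₀; solve x² + 0.00141·x − 4.89e-05 = 0.
x = (−Kb + √(Kb² + 4·Kb·C₀))/2 = 6.33 × 10^-3 M
pOH = −log(6.33 × 10^-3) = 2.20; pH = 14.00 − 2.20 = 11.80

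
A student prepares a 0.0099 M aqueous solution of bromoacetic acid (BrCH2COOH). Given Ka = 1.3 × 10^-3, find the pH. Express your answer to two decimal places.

BrCH2COOH ⇌ BrCH2COO- + H+
From the ICE table, Ka = [H+]²/(0.0099 − [H+]) = 1.3 × 10^-3.
The 5% rule fails; solving [H+]² + Ka·[H+] − Ka·C₀ = 0 exactly:
[H+] = (−Ka + √(Ka² + 4·Ka·C₀))/2 = 3.00 × 10^-3 M
pH = −log[H+] = −log(3.00 × 10^-3) = 2.52

pH = 2.52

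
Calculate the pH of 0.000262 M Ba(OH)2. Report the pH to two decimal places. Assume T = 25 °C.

Ba(OH)2 is a strong base (each formula unit releases 2 OH-); [OH-] = 0.000524 M.
pOH = -log(0.000524) = 3.28
pH = 14.00 - 3.28 = 10.72

pH = 10.72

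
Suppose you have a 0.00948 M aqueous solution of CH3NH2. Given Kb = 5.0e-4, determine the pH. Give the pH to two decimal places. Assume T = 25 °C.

CH3NH2 + H2O ⇌ CH3NH3+ + OH-
Kb = x²/(0.00948 − x) = 5.0 × 10^-4
x is not negligible relative to C₀; solve x² + 0.0005·x − 4.74e-06 = 0.
x = [−0.0005 + √(0.0005² + 1.9e-05)]/2 = 1.94 × 10^-3 M
pOH = 2.71, so pH = 14.00 − pOH = 11.29

pH = 11.29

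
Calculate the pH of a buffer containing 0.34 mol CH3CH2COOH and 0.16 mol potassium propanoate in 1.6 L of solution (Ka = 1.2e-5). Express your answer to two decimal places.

pH = 4.59

pKa = −log(1.2 × 10^-5) = 4.921
pH = pKa + log([A⁻]/[HA]) = 4.921 + log(0.16/0.34)
pH = 4.921 + (-0.327) = 4.59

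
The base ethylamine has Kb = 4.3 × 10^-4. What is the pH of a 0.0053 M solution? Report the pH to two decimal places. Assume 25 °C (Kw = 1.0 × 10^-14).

C2H5NH2 + H2O ⇌ C2H5NH3+ + OH-
From the ICE table, Kb = [OH-]²/(0.0053 − [OH-]) = 4.3 × 10^-4.
The 5% rule fails; solving [OH-]² + Kb·[OH-] − Kb·C₀ = 0 exactly:
[OH-] = (−Kb + √(Kb² + 4·Kb·C₀))/2 = 1.31 × 10^-3 M
pOH = 2.88, so pH = 14.00 − pOH = 11.12

pH = 11.12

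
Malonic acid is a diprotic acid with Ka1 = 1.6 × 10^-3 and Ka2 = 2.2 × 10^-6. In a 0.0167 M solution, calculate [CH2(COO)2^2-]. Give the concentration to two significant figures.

First ionization gives [H+] ≈ [CH2(COOH)COO-] = 4.43 × 10^-3 M.
Second step: Ka2 = [H+][CH2(COO)2^2-]/[CH2(COOH)COO-] ≈ [CH2(COO)2^2-] (since [H+] ≈ [CH2(COOH)COO-]).
So [CH2(COO)2^2-] ≈ Ka2.

2.2 × 10^-6 M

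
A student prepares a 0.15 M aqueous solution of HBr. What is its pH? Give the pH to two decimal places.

pH = 0.82

HBr is a strong acid and dissociates completely, so [H+] = 0.15 M.
pH = -log(0.15) = 0.82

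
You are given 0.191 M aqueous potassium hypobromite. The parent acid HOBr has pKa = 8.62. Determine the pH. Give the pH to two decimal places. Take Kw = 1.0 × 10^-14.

pH = 10.95

OBr- is the conjugate base of the weak acid HOBr.
Ka = 10^(−8.62) = 2.40 × 10^-9
Kb = Kw/Ka = 1.0×10^-14 / 2.40 × 10^-9 = 4.17 × 10^-6
Kb = [OH-]²/(0.191 − [OH-]) = 4.17 × 10^-6
Since Kb ≪ C₀, [OH-] ≈ √(Kb·C₀) = 8.92 × 10^-4 M.
pOH = −log(8.92 × 10^-4) = 3.05; pH = 14.00 − 3.05 = 10.95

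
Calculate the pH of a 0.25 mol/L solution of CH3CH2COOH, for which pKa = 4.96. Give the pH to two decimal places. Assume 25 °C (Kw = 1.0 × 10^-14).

pH = 2.78

CH3CH2COOH ⇌ CH3CH2COO- + H+
Ka = 10^(−4.96) = 1.10 × 10^-5
Let x = [H+] at equilibrium. Ka = x²/(0.25 − x).
Since Ka ≪ C₀, x ≈ √(Ka·C₀) = 1.66 × 10^-3 M.
pH = −log(1.66 × 10^-3) = 2.78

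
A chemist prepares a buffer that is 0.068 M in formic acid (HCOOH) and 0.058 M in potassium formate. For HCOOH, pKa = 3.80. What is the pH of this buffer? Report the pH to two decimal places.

Henderson–Hasselbalch: pH = pKa + log([HCOO-]/[HCOOH]) = 3.80 + log(0.058/0.068)
pH = 3.80 + (-0.069) = 3.73

pH = 3.73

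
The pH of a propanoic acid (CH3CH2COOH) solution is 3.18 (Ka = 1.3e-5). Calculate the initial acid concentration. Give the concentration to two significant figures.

[H+] = 10^(-3.18) = 6.61 × 10^-4 M = x
Ka = x²/(C₀ − x) ⇒ C₀ = x + x²/Ka
C₀ = 6.61 × 10^-4 + (6.61 × 10^-4)²/(1.3 × 10^-5) = 3.43 × 10^-2 M

C₀ = 3.4 × 10^-2 M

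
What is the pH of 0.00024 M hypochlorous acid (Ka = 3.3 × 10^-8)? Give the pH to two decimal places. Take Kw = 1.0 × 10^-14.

HOCl ⇌ OCl- + H+
Let x = [H+] at equilibrium. Ka = x²/(0.00024 − x).
Since Ka ≪ C₀, x ≈ √(Ka·C₀) = 2.81 × 10^-6 M.
Check: 1.2% ionized — well under 5%, approximation valid.
pH = −log[H+] = −log(2.81 × 10^-6) = 5.55

pH = 5.55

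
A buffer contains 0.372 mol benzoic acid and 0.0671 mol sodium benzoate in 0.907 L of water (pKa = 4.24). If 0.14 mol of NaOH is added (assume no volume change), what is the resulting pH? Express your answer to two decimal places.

pH = 4.19

OH- converts C6H5COOH to C6H5COO-: C6H5COOH → 0.232 mol, C6H5COO- → 0.207 mol.
pH = pKa + log([A⁻]/[HA]) = 4.24 + log(0.207/0.232) = 4.24 -0.050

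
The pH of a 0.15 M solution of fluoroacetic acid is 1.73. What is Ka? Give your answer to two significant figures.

Ka = 2.6 × 10^-3

[H+] = 10^(-1.73) = 1.86 × 10^-2 M
At equilibrium [HA] = 0.15 − 1.86 × 10^-2 = 1.31 × 10^-1 M
Ka = [H+][A-]/[HA] = (1.86 × 10^-2)² / 1.31 × 10^-1 = 2.6 × 10^-3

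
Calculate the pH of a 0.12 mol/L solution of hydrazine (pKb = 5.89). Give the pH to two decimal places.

N2H4 + H2O ⇌ N2H5+ + OH-
Kb = 10^(−5.89) = 1.29 × 10^-6
From the ICE table, Kb = x²/(0.12 − x) = 1.29 × 10^-6.
Assume x ≪ 0.12: x ≈ √(1.29 × 10^-6 × 0.12) = 3.93 × 10^-4 M
Check: 0.33% ionized — well under 5%, approximation valid.
pOH = 3.41, so pH = 14.00 − pOH = 10.59

pH = 10.59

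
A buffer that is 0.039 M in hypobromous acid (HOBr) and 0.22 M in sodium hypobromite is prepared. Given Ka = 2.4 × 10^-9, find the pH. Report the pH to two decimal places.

pH = 9.37

pKa = −log(2.4 × 10^-9) = 8.620
pH = pKa + log([A⁻]/[HA]) = 8.620 + log(0.22/0.039)
pH = 8.620 + (+0.751) = 9.37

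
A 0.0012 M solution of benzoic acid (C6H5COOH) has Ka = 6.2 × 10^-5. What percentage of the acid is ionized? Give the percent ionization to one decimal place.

C6H5COOH ⇌ C6H5COO- + H+; let x = [H+] at equilibrium.
Solve x² + 6.2e-05x − 7.44e-08 = 0 → x = 2.44 × 10^-4 M
Fraction ionized = 2.44 × 10^-4 / 0.0012 = 0.2033 → 20.3%

20.3%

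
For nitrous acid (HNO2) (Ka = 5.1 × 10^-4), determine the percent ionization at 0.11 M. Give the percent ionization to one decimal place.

6.6%

HNO2 ⇌ NO2- + H+; let x = [H+] at equilibrium.
Ka = x²/(C₀ − x); solving the quadratic gives x = 7.24 × 10^-3 M.
Fraction ionized = 7.24 × 10^-3 / 0.11 = 0.0658 → 6.6%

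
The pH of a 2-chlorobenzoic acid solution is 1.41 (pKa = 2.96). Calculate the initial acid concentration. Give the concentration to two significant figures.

C₀ = 1.4 M

[H+] = 10^(-1.41) = 3.89 × 10^-2 M = x
Ka = 10^(−2.96) = 1.10 × 10^-3
Ka = x²/(C₀ − x) ⇒ C₀ = x + x²/Ka
C₀ = 3.89 × 10^-2 + (3.89 × 10^-2)²/(1.10 × 10^-3) = 1.41 M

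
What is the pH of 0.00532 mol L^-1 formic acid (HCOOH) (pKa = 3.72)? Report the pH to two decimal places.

HCOOH ⇌ HCOO- + H+
Ka = 10^(−3.72) = 1.91 × 10^-4
Ka = x²/(0.00532 − x) = 1.91 × 10^-4
x is not negligible relative to C₀; solve x² + 0.000191·x − 1.02e-06 = 0.
x = (−Ka + √(Ka² + 4·Ka·C₀))/2 = 9.17 × 10^-4 M
pH = −log[H+] = −log(9.17 × 10^-4) = 3.04

pH = 3.04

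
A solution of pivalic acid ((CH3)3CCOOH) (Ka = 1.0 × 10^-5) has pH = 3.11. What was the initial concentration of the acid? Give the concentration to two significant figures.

[H+] = 10^(-3.11) = 7.76 × 10^-4 M = x
Ka = x²/(C₀ − x) ⇒ C₀ = x + x²/Ka
C₀ = 7.76 × 10^-4 + (7.76 × 10^-4)²/(1.0 × 10^-5) = 6.10 × 10^-2 M

C₀ = 6.1 × 10^-2 M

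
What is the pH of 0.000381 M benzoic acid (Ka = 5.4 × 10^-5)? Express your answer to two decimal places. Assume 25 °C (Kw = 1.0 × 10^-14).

C6H5COOH ⇌ C6H5COO- + H+
Ka = [H+]²/(0.000381 − [H+]) = 5.4 × 10^-5
Here C₀/Ka ≈ 7.06, so the small-[H+] approximation fails. Use the quadratic:
[H+] = [−5.4e-05 + √(5.4e-05² + 8.23e-08)]/2 = 1.19 × 10^-4 M
pH = −log(1.19 × 10^-4) = 3.92

pH = 3.92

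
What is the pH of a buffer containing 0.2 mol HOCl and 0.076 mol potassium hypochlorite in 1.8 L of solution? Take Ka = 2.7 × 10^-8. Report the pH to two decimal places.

pKa = −log(2.7 × 10^-8) = 7.569
pH = pKa + log([A⁻]/[HA]) = 7.569 + log(0.076/0.2)
pH = 7.569 + (-0.420) = 7.15

pH = 7.15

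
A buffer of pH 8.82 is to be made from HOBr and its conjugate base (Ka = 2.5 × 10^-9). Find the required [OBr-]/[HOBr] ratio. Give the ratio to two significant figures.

ratio = 1.7

pKa = -log(2.5 × 10^-9) = 8.602
pH = pKa + log(r) ⇒ log(r) = 8.82 − 8.602 = +0.218
r = [OBr-]/[HOBr] = 10^(+0.218) = 1.65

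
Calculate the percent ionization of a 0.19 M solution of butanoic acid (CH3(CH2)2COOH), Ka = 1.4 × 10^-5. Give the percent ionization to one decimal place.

0.9%

CH3(CH2)2COOH ⇌ CH3(CH2)2COO- + H+; let x = [H+] at equilibrium.
x ≈ √(Ka·C₀) = √(1.4 × 10^-5 × 0.19) = 1.63 × 10^-3 M
% ionization = x/C₀ × 100% = 1.63 × 10^-3/0.19 × 100% = 0.9%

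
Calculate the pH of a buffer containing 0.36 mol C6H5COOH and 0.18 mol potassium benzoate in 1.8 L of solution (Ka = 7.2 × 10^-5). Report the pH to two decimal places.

pH = 3.84

pKa = −log(7.2 × 10^-5) = 4.143
pH = pKa + log([A⁻]/[HA]) = 4.143 + log(0.18/0.36)
pH = 4.143 + (-0.301) = 3.84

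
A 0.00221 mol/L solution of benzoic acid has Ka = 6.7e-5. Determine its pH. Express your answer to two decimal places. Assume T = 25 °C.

pH = 3.45

C6H5COOH ⇌ C6H5COO- + H+
From the ICE table, Ka = x²/(0.00221 − x) = 6.7 × 10^-5.
x is not negligible relative to C₀; solve x² + 6.7e-05·x − 1.48e-07 = 0.
x = (−Ka + √(Ka² + 4·Ka·C₀))/2 = 3.53 × 10^-4 M
pH = −log(3.53 × 10^-4) = 3.45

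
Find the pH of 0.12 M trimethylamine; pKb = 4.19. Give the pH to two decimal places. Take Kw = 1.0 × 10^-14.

pH = 11.44

(CH3)3N + H2O ⇌ (CH3)3NH+ + OH-
Kb = 10^(−4.19) = 6.46 × 10^-5
From the ICE table, Kb = [OH-]²/(0.12 − [OH-]) = 6.46 × 10^-5.
Assume [OH-] ≪ 0.12: [OH-] ≈ √(6.46 × 10^-5 × 0.12) = 2.78 × 10^-3 M
pOH = 2.56, so pH = 14.00 − pOH = 11.44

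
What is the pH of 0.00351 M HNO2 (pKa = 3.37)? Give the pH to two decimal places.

HNO2 ⇌ NO2- + H+
Ka = 10^(−3.37) = 4.27 × 10^-4
Let x = [H+] at equilibrium. Ka = x²/(0.00351 − x).
x is not negligible relative to C₀; solve x² + 0.000427·x − 1.5e-06 = 0.
x = [−0.000427 + √(0.000427² + 6e-06)]/2 = 1.03 × 10^-3 M
pH = −log[H+] = −log(1.03 × 10^-3) = 2.99

pH = 2.99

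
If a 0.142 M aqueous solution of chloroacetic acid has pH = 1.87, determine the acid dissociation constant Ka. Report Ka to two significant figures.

Ka = 1.4 × 10^-3

[H+] = 10^(-1.87) = 1.35 × 10^-2 M
At equilibrium [HA] = 0.142 − 1.35 × 10^-2 = 1.28 × 10^-1 M
Ka = [H+][A-]/[HA] = (1.35 × 10^-2)² / 1.28 × 10^-1 = 1.4 × 10^-3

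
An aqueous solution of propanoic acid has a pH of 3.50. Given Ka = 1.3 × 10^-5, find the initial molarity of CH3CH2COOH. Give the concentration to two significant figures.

C₀ = 8.0 × 10^-3 M

[H+] = 10^(-3.50) = 3.16 × 10^-4 M = x
Ka = x²/(C₀ − x) ⇒ C₀ = x + x²/Ka
C₀ = 3.16 × 10^-4 + (3.16 × 10^-4)²/(1.3 × 10^-5) = 8.00 × 10^-3 M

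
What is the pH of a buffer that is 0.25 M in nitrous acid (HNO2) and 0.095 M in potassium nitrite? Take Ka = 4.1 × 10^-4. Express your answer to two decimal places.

pKa = −log(4.1 × 10^-4) = 3.387
Henderson–Hasselbalch: pH = pKa + log([NO2-]/[HNO2]) = 3.387 + log(0.095/0.25)
pH = 3.387 + (-0.420) = 2.97

pH = 2.97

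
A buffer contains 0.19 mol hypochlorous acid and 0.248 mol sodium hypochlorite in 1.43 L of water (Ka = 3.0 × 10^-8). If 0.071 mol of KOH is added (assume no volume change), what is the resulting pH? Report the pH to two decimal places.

After neutralization: n(HOCl) = 0.119 mol, n(OCl-) = 0.319 mol.
pKa = −log(3.0 × 10^-8) = 7.523
pH = pKa + log([A⁻]/[HA]) = 7.523 + log(0.319/0.119) = 7.523 +0.428

pH = 7.95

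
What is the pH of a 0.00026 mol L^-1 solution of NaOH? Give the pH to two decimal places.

pH = 10.41

NaOH is a strong base; [OH-] = 0.00026 M.
pOH = -log(0.00026) = 3.59
pH = 14.00 - 3.59 = 10.41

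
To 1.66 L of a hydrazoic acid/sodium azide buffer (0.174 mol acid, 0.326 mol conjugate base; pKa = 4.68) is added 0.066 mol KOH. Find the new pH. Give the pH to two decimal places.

pH = 5.24

OH- converts HN3 to N3-: HN3 → 0.108 mol, N3- → 0.392 mol.
pH = pKa + log(n_N3-/n_HN3) = 4.68 + log(0.392/0.108) = 4.68 + (+0.560)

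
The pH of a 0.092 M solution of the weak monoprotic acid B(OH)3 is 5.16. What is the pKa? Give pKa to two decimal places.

[H+] = 10^(-5.16) = 6.92 × 10^-6 M
At equilibrium [HA] = 0.092 − 6.92 × 10^-6 = 9.20 × 10^-2 M
Ka = [H+][A-]/[HA] = (6.92 × 10^-6)² / 9.20 × 10^-2 = 5.21 × 10^-10
pKa = -log(5.21 × 10^-10) = 9.28

pKa = 9.28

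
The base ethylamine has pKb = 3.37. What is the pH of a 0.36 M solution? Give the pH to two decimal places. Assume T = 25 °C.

pH = 12.09

C2H5NH2 + H2O ⇌ C2H5NH3+ + OH-
Kb = 10^(−3.37) = 4.27 × 10^-4
From the ICE table, Kb = [OH-]²/(0.36 − [OH-]) = 4.27 × 10^-4.
Since Kb ≪ C₀, [OH-] ≈ √(Kb·C₀) = 1.24 × 10^-2 M.
Check: 3.4% ionized — well under 5%, approximation valid.
pOH = 1.91, so pH = 14.00 − pOH = 12.09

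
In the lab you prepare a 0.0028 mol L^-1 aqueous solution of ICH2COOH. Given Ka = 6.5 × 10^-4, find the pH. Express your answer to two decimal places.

ICH2COOH ⇌ ICH2COO- + H+
Let x = [H+] at equilibrium. Ka = x²/(0.0028 − x).
x is not negligible relative to C₀; solve x² + 0.00065·x − 1.82e-06 = 0.
x = (−Ka + √(Ka² + 4·Ka·C₀))/2 = 1.06 × 10^-3 M
pH = −log(1.06 × 10^-3) = 2.97

pH = 2.97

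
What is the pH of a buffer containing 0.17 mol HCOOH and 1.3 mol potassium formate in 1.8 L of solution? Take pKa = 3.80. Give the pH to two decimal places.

Using pH = pKa + log([base]/[acid]) with [base]/[acid] = 1.3/0.17:
pH = 3.80 + (+0.883) = 4.68

pH = 4.68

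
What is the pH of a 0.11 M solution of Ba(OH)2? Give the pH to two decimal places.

pH = 13.34

Ba(OH)2 is a strong base (each formula unit releases 2 OH-); [OH-] = 0.22 M.
pOH = -log(0.22) = 0.66
pH = 14.00 - 0.66 = 13.34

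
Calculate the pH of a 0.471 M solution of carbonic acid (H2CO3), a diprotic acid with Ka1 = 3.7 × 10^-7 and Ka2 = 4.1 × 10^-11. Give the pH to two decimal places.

Ka1 ≫ Ka2, so treat the first dissociation as the only significant source of H+.
Ka1 = x²/(0.471 − x) = 3.7 × 10^-7
x ≈ √(3.7 × 10^-7 × 0.471) = 4.17 × 10^-4 M
pH = −log(4.17 × 10^-4) = 3.38

pH = 3.38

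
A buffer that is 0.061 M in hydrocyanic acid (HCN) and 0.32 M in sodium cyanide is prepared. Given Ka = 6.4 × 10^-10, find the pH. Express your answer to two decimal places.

pH = 9.91

pKa = −log(6.4 × 10^-10) = 9.194
pH = pKa + log([A⁻]/[HA]) = 9.194 + log(0.32/0.061)
pH = 9.194 + (+0.720) = 9.91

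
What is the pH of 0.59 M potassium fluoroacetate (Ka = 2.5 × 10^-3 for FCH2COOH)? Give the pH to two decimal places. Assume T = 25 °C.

pH = 8.19

FCH2COO- is the conjugate base of the weak acid FCH2COOH.
Kb = Kw/Ka = 1.0×10^-14 / 2.5 × 10^-3 = 4.00 × 10^-12
Kb = [OH-]²/(0.59 − [OH-]) = 4.00 × 10^-12
Assume [OH-] ≪ 0.59: [OH-] ≈ √(4.00 × 10^-12 × 0.59) = 1.54 × 10^-6 M
([OH-]/C₀ = 0.00026% < 5%, so the approximation holds.)
pOH = −log(1.54 × 10^-6) = 5.81; pH = 14.00 − 5.81 = 8.19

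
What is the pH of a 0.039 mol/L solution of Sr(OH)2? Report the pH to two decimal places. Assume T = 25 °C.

Sr(OH)2 is a strong base (each formula unit releases 2 OH-); [OH-] = 0.078 M.
pOH = -log(0.078) = 1.11
pH = 14.00 - 1.11 = 12.89

pH = 12.89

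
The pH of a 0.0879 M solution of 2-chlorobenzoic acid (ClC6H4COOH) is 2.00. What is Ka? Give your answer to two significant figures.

[H+] = 10^(-2.00) = 1.00 × 10^-2 M
At equilibrium [HA] = 0.0879 − 1.00 × 10^-2 = 7.79 × 10^-2 M
Ka = [H+][A-]/[HA] = (1.00 × 10^-2)² / 7.79 × 10^-2 = 1.3 × 10^-3

Ka = 1.3 × 10^-3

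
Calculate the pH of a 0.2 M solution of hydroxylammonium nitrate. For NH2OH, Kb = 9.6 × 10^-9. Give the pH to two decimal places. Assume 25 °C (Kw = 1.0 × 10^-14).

NH3OH+ is the conjugate acid of the weak base NH2OH.
Ka = Kw/Kb = 1.0×10^-14 / 9.6 × 10^-9 = 1.04 × 10^-6
Ka = x²/(0.2 − x) = 1.04 × 10^-6
Since Ka ≪ C₀, x ≈ √(Ka·C₀) = 4.56 × 10^-4 M.
Check: 0.23% ionized — well under 5%, approximation valid.
pH = −log[H+] = −log(4.56 × 10^-4) = 3.34

pH = 3.34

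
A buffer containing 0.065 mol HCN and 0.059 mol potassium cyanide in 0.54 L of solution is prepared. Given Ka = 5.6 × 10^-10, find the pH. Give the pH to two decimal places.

pH = 9.21

pKa = −log(5.6 × 10^-10) = 9.252
Using pH = pKa + log([base]/[acid]) with [base]/[acid] = 0.059/0.065:
pH = 9.252 + (-0.042) = 9.21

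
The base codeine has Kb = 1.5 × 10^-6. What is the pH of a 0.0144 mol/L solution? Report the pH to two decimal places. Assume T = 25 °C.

C18H21NO3 + H2O ⇌ C18H22NO3+ + OH-
From the ICE table, Kb = x²/(0.0144 − x) = 1.5 × 10^-6.
Since Kb ≪ C₀, x ≈ √(Kb·C₀) = 1.47 × 10^-4 M.
pOH = 3.83, so pH = 14.00 − pOH = 10.17

pH = 10.17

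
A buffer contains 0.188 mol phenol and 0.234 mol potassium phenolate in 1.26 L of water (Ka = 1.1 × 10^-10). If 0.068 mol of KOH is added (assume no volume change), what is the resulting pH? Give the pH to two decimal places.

pH = 10.36

After neutralization: n(C6H5OH) = 0.12 mol, n(C6H5O-) = 0.302 mol.
pKa = −log(1.1 × 10^-10) = 9.959
Henderson–Hasselbalch with mole ratio 0.302/0.12: pH = 9.959 + (+0.401)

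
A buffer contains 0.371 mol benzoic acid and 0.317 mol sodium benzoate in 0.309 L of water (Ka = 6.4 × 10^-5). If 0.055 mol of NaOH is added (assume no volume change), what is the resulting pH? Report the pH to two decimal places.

pH = 4.26

OH- converts C6H5COOH to C6H5COO-: C6H5COOH → 0.316 mol, C6H5COO- → 0.372 mol.
pKa = −log(6.4 × 10^-5) = 4.194
Henderson–Hasselbalch with mole ratio 0.372/0.316: pH = 4.194 + (+0.071)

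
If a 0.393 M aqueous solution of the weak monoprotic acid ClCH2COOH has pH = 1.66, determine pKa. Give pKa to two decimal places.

[H+] = 10^(-1.66) = 2.19 × 10^-2 M
At equilibrium [HA] = 0.393 − 2.19 × 10^-2 = 3.71 × 10^-1 M
Ka = [H+][A-]/[HA] = (2.19 × 10^-2)² / 3.71 × 10^-1 = 1.29 × 10^-3
pKa = -log(1.29 × 10^-3) = 2.89

pKa = 2.89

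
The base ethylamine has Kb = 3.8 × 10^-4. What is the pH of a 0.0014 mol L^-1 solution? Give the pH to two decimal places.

C2H5NH2 + H2O ⇌ C2H5NH3+ + OH-
From the ICE table, Kb = x²/(0.0014 − x) = 3.8 × 10^-4.
Here C₀/Kb ≈ 3.68, so the small-x approximation fails. Use the quadratic:
x = (−Kb + √(Kb² + 4·Kb·C₀))/2 = 5.64 × 10^-4 M
pOH = −log(5.64 × 10^-4) = 3.25; pH = 14.00 − 3.25 = 10.75

pH = 10.75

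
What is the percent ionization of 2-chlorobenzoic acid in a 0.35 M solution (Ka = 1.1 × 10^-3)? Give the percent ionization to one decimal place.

ClC6H4COOH ⇌ ClC6H4COO- + H+; let x = [H+] at equilibrium.
Solve x² + 0.0011x − 0.000385 = 0 → x = 1.91 × 10^-2 M
Fraction ionized = 1.91 × 10^-2 / 0.35 = 0.0546 → 5.5%

5.5%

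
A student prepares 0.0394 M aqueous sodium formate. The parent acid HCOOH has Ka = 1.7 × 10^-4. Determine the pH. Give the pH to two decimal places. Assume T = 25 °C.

pH = 8.18

HCOO- is the conjugate base of the weak acid HCOOH.
Kb = Kw/Ka = 1.0×10^-14 / 1.7 × 10^-4 = 5.88 × 10^-11
From the ICE table, Kb = x²/(0.0394 − x) = 5.88 × 10^-11.
Assume x ≪ 0.0394: x ≈ √(5.88 × 10^-11 × 0.0394) = 1.52 × 10^-6 M
(x/C₀ = 0.0039% < 5%, so the approximation holds.)
pOH = 5.82, so pH = 14.00 − pOH = 8.18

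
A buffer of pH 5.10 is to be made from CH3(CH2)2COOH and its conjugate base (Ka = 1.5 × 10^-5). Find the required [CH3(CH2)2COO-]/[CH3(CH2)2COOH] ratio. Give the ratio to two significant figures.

ratio = 1.9

pKa = -log(1.5 × 10^-5) = 4.824
pH = pKa + log(r) ⇒ log(r) = 5.10 − 4.824 = +0.276
r = [CH3(CH2)2COO-]/[CH3(CH2)2COOH] = 10^(+0.276) = 1.89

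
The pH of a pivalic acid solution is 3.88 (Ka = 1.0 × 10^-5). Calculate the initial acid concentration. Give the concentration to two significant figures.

C₀ = 1.9 × 10^-3 M

[H+] = 10^(-3.88) = 1.32 × 10^-4 M = x
Ka = x²/(C₀ − x) ⇒ C₀ = x + x²/Ka
C₀ = 1.32 × 10^-4 + (1.32 × 10^-4)²/(1.0 × 10^-5) = 1.87 × 10^-3 M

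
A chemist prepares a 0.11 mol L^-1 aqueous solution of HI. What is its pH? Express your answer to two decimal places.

pH = 0.96

HI is a strong acid and dissociates completely, so [H+] = 0.11 M.
pH = -log(0.11) = 0.96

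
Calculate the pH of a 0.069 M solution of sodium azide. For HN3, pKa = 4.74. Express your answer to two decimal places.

pH = 8.79

N3- is the conjugate base of the weak acid HN3.
Ka = 10^(−4.74) = 1.82 × 10^-5
Kb = Kw/Ka = 1.0×10^-14 / 1.82 × 10^-5 = 5.49 × 10^-10
From the ICE table, Kb = x²/(0.069 − x) = 5.49 × 10^-10.
Neglecting x in the denominator: x = √(5.49 × 10^-10 × 0.069) = 6.15 × 10^-6 M
pOH = 5.21, so pH = 14.00 − pOH = 8.79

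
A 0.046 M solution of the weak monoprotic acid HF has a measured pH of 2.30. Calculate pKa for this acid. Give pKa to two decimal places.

[H+] = 10^(-2.30) = 5.01 × 10^-3 M
At equilibrium [HA] = 0.046 − 5.01 × 10^-3 = 4.10 × 10^-2 M
Ka = [H+][A-]/[HA] = (5.01 × 10^-3)² / 4.10 × 10^-2 = 6.12 × 10^-4
pKa = -log(6.12 × 10^-4) = 3.21

pKa = 3.21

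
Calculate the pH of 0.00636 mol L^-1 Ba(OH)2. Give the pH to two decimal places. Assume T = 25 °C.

pH = 12.10

Ba(OH)2 is a strong base (each formula unit releases 2 OH-); [OH-] = 0.0127 M.
pOH = -log(0.0127) = 1.90
pH = 14.00 - 1.90 = 12.10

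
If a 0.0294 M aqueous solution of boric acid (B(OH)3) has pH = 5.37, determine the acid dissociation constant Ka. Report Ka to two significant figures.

Ka = 6.2 × 10^-10

[H+] = 10^(-5.37) = 4.27 × 10^-6 M
At equilibrium [HA] = 0.0294 − 4.27 × 10^-6 = 2.94 × 10^-2 M
Ka = [H+][A-]/[HA] = (4.27 × 10^-6)² / 2.94 × 10^-2 = 6.2 × 10^-10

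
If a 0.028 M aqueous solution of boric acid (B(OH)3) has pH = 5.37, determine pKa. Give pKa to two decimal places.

pKa = 9.19

[H+] = 10^(-5.37) = 4.27 × 10^-6 M
At equilibrium [HA] = 0.028 − 4.27 × 10^-6 = 2.80 × 10^-2 M
Ka = [H+][A-]/[HA] = (4.27 × 10^-6)² / 2.80 × 10^-2 = 6.51 × 10^-10
pKa = -log(6.51 × 10^-10) = 9.19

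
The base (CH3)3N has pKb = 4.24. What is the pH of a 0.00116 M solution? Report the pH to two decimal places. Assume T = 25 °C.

pH = 10.36

(CH3)3N + H2O ⇌ (CH3)3NH+ + OH-
Kb = 10^(−4.24) = 5.75 × 10^-5
From the ICE table, Kb = [OH-]²/(0.00116 − [OH-]) = 5.75 × 10^-5.
The 5% rule fails; solving [OH-]² + Kb·[OH-] − Kb·C₀ = 0 exactly:
[OH-] = [−5.75e-05 + √(5.75e-05² + 2.67e-07)]/2 = 2.31 × 10^-4 M
pOH = −log(2.31 × 10^-4) = 3.64; pH = 14.00 − 3.64 = 10.36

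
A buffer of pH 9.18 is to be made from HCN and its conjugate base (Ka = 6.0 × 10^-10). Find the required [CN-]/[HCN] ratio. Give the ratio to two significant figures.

ratio = 0.91

pKa = -log(6.0 × 10^-10) = 9.222
pH = pKa + log(r) ⇒ log(r) = 9.18 − 9.222 = -0.042
r = [CN-]/[HCN] = 10^(-0.042) = 0.908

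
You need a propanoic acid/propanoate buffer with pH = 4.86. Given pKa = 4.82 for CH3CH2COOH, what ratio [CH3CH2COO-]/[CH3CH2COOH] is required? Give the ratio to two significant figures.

pH = pKa + log(r) ⇒ log(r) = 4.86 − 4.82 = +0.04
r = [CH3CH2COO-]/[CH3CH2COOH] = 10^(+0.04) = 1.1

ratio = 1.1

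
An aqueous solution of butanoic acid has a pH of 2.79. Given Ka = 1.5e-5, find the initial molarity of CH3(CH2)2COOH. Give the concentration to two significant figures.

C₀ = 1.8 × 10^-1 M

[H+] = 10^(-2.79) = 1.62 × 10^-3 M = x
Ka = x²/(C₀ − x) ⇒ C₀ = x + x²/Ka
C₀ = 1.62 × 10^-3 + (1.62 × 10^-3)²/(1.5 × 10^-5) = 1.77 × 10^-1 M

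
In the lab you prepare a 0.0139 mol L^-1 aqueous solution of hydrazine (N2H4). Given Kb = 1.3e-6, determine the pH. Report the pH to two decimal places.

N2H4 + H2O ⇌ N2H5+ + OH-
Kb = x²/(0.0139 − x) = 1.3 × 10^-6
Since Kb ≪ C₀, x ≈ √(Kb·C₀) = 1.34 × 10^-4 M.
pOH = −log(1.34 × 10^-4) = 3.87; pH = 14.00 − 3.87 = 10.13

pH = 10.13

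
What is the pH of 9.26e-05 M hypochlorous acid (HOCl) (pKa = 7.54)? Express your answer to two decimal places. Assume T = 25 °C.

HOCl ⇌ OCl- + H+
Ka = 10^(−7.54) = 2.88 × 10^-8
From the ICE table, Ka = x²/(9.26e-05 − x) = 2.88 × 10^-8.
Neglecting x in the denominator: x = √(2.88 × 10^-8 × 9.26e-05) = 1.63 × 10^-6 M
Check: 1.8% ionized — well under 5%, approximation valid.
pH = −log(1.63 × 10^-6) = 5.79

pH = 5.79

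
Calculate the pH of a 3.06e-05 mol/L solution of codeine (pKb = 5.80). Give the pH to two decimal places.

C18H21NO3 + H2O ⇌ C18H22NO3+ + OH-
Kb = 10^(−5.80) = 1.58 × 10^-6
Kb = [OH-]²/(3.06e-05 − [OH-]) = 1.58 × 10^-6
Here C₀/Kb ≈ 19.4, so the small-[OH-] approximation fails. Use the quadratic:
[OH-] = [−1.58e-06 + √(1.58e-06² + 1.93e-10)]/2 = 6.21 × 10^-6 M
pOH = −log(6.21 × 10^-6) = 5.21; pH = 14.00 − 5.21 = 8.79

pH = 8.79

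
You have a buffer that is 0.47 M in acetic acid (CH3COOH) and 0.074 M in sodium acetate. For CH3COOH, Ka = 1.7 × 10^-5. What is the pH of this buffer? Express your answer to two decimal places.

pKa = −log(1.7 × 10^-5) = 4.770
Using pH = pKa + log([base]/[acid]) with [base]/[acid] = 0.074/0.47:
pH = 4.770 + (-0.803) = 3.97

pH = 3.97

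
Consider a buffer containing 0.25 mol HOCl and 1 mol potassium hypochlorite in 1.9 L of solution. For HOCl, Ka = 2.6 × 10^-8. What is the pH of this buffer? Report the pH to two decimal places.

pKa = −log(2.6 × 10^-8) = 7.585
Henderson–Hasselbalch: pH = pKa + log([OCl-]/[HOCl]) = 7.585 + log(1/0.25)
pH = 7.585 + (+0.602) = 8.19

pH = 8.19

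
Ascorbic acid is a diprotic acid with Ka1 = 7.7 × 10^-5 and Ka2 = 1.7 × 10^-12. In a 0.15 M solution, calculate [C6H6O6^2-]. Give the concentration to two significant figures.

1.7 × 10^-12 M

First ionization gives [H+] ≈ [HC6H6O6-] = 3.40 × 10^-3 M.
Second step: Ka2 = [H+][C6H6O6^2-]/[HC6H6O6-] ≈ [C6H6O6^2-] (since [H+] ≈ [HC6H6O6-]).
So [C6H6O6^2-] ≈ Ka2.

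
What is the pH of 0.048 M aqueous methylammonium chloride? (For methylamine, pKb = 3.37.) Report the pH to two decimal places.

pH = 5.97

CH3NH3+ is the conjugate acid of the weak base CH3NH2.
Kb = 10^(−3.37) = 4.27 × 10^-4
Ka = Kw/Kb = 1.0×10^-14 / 4.27 × 10^-4 = 2.34 × 10^-11
Ka = x²/(0.048 − x) = 2.34 × 10^-11
Assume x ≪ 0.048: x ≈ √(2.34 × 10^-11 × 0.048) = 1.06 × 10^-6 M
(x/C₀ = 0.0022% < 5%, so the approximation holds.)
pH = −log(1.06 × 10^-6) = 5.97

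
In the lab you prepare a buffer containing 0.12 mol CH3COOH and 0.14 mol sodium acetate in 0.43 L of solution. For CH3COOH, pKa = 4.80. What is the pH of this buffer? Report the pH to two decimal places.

Henderson–Hasselbalch: pH = pKa + log([CH3COO-]/[CH3COOH]) = 4.80 + log(0.14/0.12)
pH = 4.80 + (+0.067) = 4.87

pH = 4.87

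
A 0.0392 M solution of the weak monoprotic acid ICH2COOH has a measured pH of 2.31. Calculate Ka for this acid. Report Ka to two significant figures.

Ka = 7.0 × 10^-4

[H+] = 10^(-2.31) = 4.90 × 10^-3 M
At equilibrium [HA] = 0.0392 − 4.90 × 10^-3 = 3.43 × 10^-2 M
Ka = [H+][A-]/[HA] = (4.90 × 10^-3)² / 3.43 × 10^-2 = 7.0 × 10^-4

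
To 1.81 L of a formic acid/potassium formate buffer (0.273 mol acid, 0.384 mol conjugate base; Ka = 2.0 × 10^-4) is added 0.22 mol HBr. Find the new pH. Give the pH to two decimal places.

Added H+ converts HCOO- to HCOOH: HCOOH → 0.493 mol, HCOO- → 0.164 mol.
pKa = −log(2.0 × 10^-4) = 3.699
pH = pKa + log([A⁻]/[HA]) = 3.699 + log(0.164/0.493) = 3.699 -0.478

pH = 3.22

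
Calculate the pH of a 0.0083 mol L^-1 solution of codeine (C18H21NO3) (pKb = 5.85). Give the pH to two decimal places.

pH = 10.03

C18H21NO3 + H2O ⇌ C18H22NO3+ + OH-
Kb = 10^(−5.85) = 1.41 × 10^-6
From the ICE table, Kb = [OH-]²/(0.0083 − [OH-]) = 1.41 × 10^-6.
Since Kb ≪ C₀, [OH-] ≈ √(Kb·C₀) = 1.08 × 10^-4 M.
pOH = −log(1.08 × 10^-4) = 3.97; pH = 14.00 − 3.97 = 10.03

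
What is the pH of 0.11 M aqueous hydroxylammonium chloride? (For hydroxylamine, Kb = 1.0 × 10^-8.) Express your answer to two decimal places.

NH3OH+ is the conjugate acid of the weak base NH2OH.
Ka = Kw/Kb = 1.0×10^-14 / 1.0 × 10^-8 = 1.00 × 10^-6
Let x = [H+] at equilibrium. Ka = x²/(0.11 − x).
Assume x ≪ 0.11: x ≈ √(1.00 × 10^-6 × 0.11) = 3.32 × 10^-4 M
pH = −log[H+] = −log(3.32 × 10^-4) = 3.48

pH = 3.48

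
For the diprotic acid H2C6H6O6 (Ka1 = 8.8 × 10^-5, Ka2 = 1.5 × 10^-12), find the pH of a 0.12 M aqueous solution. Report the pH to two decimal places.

Ka1 ≫ Ka2, so treat the first dissociation as the only significant source of H+.
Ka1 = x²/(0.12 − x) = 8.8 × 10^-5
x ≈ √(8.8 × 10^-5 × 0.12) = 3.25 × 10^-3 M
pH = −log(3.25 × 10^-3) = 2.49

pH = 2.49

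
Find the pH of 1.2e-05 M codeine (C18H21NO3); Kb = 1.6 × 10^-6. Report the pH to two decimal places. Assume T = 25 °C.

C18H21NO3 + H2O ⇌ C18H22NO3+ + OH-
Kb = [OH-]²/(1.2e-05 − [OH-]) = 1.6 × 10^-6
Here C₀/Kb ≈ 7.5, so the small-[OH-] approximation fails. Use the quadratic:
[OH-] = [−1.6e-06 + √(1.6e-06² + 7.68e-11)]/2 = 3.65 × 10^-6 M
pOH = −log(3.65 × 10^-6) = 5.44; pH = 14.00 − 5.44 = 8.56

pH = 8.56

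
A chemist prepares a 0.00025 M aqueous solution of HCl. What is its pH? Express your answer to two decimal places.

HCl is a strong acid and dissociates completely, so [H+] = 0.00025 M.
pH = -log(0.00025) = 3.60

pH = 3.60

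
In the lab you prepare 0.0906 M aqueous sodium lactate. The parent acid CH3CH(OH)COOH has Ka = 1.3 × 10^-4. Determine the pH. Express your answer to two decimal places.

CH3CH(OH)COO- is the conjugate base of the weak acid CH3CH(OH)COOH.
Kb = Kw/Ka = 1.0×10^-14 / 1.3 × 10^-4 = 7.69 × 10^-11
Kb = x²/(0.0906 − x) = 7.69 × 10^-11
Assume x ≪ 0.0906: x ≈ √(7.69 × 10^-11 × 0.0906) = 2.64 × 10^-6 M
pOH = 5.58, so pH = 14.00 − pOH = 8.42

pH = 8.42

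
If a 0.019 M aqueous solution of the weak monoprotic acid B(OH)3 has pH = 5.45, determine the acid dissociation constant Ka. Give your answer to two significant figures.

[H+] = 10^(-5.45) = 3.55 × 10^-6 M
At equilibrium [HA] = 0.019 − 3.55 × 10^-6 = 1.90 × 10^-2 M
Ka = [H+][A-]/[HA] = (3.55 × 10^-6)² / 1.90 × 10^-2 = 6.6 × 10^-10

Ka = 6.6 × 10^-10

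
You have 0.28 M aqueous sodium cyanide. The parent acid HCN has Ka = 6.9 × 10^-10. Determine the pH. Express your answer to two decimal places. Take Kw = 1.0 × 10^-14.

pH = 11.30

CN- is the conjugate base of the weak acid HCN.
Kb = Kw/Ka = 1.0×10^-14 / 6.9 × 10^-10 = 1.45 × 10^-5
From the ICE table, Kb = [OH-]²/(0.28 − [OH-]) = 1.45 × 10^-5.
Neglecting [OH-] in the denominator: [OH-] = √(1.45 × 10^-5 × 0.28) = 2.01 × 10^-3 M
([OH-]/C₀ = 0.72% < 5%, so the approximation holds.)
pOH = −log(2.01 × 10^-3) = 2.70; pH = 14.00 − 2.70 = 11.30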